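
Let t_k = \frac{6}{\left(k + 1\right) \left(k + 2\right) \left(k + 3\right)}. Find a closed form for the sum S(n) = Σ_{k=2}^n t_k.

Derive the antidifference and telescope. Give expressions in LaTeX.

S(n) = \frac{n^{2} + 5 n - 6}{4 \left(n^{2} + 5 n + 6\right)}

r(k) = (k + 1)/(k + 4) after simplifying.
So A=k + 1 and B=k + 4, with C=1.
Key eq: (k + 1)·f(k+1) = (k + 3)·f(k) + (1).
d = 2 from the (1,1,0) case.
Solve for f: f(k) = k*(k + 3)/4 (degree 2 ≤ 2).
Certificate R = B(k−1)f/C = k*(k + 3)**2/4 gives s_k = 3*k*(k + 3)/(2*(k + 1)*(k + 2)).
s_(k+1) − s_k = 6/(k**3 + 6*k**2 + 11*k + 6) = t_k.
Evaluate: s_(n+1) = 3*(n**2 + 5*n + 4)/(2*(n**2 + 5*n + 6)); subtract s_(2) = 5/4 ⇒ S(n) = (n**2 + 5*n - 6)/(4*(n**2 + 5*n + 6)).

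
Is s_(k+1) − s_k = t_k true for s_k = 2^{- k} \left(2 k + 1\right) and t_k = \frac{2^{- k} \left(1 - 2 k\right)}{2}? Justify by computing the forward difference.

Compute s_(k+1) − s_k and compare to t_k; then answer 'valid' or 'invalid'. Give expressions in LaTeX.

s_(k+1) = (2*k + 3)/(2*2**k)
s_(k+1) − s_k = (1 - 2*k)/(2*2**k)
(s_(k+1) − s_k) − t_k = 0

Valid — Δs_k = t_k.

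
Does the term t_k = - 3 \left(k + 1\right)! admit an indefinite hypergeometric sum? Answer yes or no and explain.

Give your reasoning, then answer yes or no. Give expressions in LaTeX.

No — t_k has no hypergeometric antidifference.

The ratio is k + 2.
So A=k + 2 and B=1, with C=1.
Solve (k + 2)·f(k+1) − (1)·f(k) = 1.
Degrees (1,0,0) ⇒ d ≤ -1.
Bound -1 < 0, so the key equation has no polynomial solution.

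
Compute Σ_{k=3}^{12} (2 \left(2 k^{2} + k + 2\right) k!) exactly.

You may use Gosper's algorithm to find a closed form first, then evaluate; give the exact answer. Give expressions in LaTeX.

Σ = 311351039940

Compute t_(k+1)/t_k: get (k + 1)*(k + 2*(k + 1)**2 + 3)/(2*k**2 + k + 2).
Factor: A=k + 1; B=1; C=k**2 + k/2 + 1.
Need (k + 1)·f(k+1) − (1)·f(k) = k**2 + k/2 + 1.
d = 1 from the (1,0,2) case.
Solving with deg f ≤ 1: f(k) = (2*k - 1)/2.
Get s_k = R·t_k = 2*(2*k - 1)*factorial(k) with R(k) = B(k−1)f(k)/C(k) = (2*k - 1)/(2*k**2 + k + 2).
Check: Δs_k = 2*(2*k**2 + k + 2)*factorial(k). ✓
Telescoping: Σ = s_(13) − s_(3) = 311351040000 − (60) = 311351039940.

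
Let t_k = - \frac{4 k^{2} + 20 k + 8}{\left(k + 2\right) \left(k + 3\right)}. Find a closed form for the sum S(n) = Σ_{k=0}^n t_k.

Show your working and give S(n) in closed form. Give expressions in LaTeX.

Compute t_(k+1)/t_k: get (k + 2)*(5*k + (k + 1)**2 + 7)/((k + 4)*(k**2 + 5*k + 2)).
Gosper form: A/B · C(k+1)/C(k) with A=k + 2, B=k + 4, C=k**2 + 5*k + 2.
f must satisfy (k + 2)·f(k+1) − (k + 3)·f(k) = k**2 + 5*k + 2.
deg f ≤ 2 (via 1,1,2).
Match coefficients ⇒ f(k) = k**2.
Get s_k = R·t_k = -4*k**2/(k + 2) with R(k) = B(k−1)f(k)/C(k) = k**2*(k + 3)/(k**2 + 5*k + 2).
Check: Δs_k = 4*(-k**2 - 5*k - 2)/(k**2 + 5*k + 6). ✓
s_(n+1) = 4*(-n**2 - 2*n - 1)/(n + 3) and s_(0) = 0, so S(n) = 4*(-n**2 - 2*n - 1)/(n + 3).

S(n) = \frac{4 \left(- n^{2} - 2 n - 1\right)}{n + 3}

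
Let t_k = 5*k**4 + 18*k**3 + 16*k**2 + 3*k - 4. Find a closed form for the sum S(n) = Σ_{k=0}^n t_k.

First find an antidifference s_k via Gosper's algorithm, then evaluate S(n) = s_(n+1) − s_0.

S(n) = n**5 + 7*n**4 + 16*n**3 + 14*n**2 - 4

Compute t_(k+1)/t_k: get (5*k**4 + 38*k**3 + 100*k**2 + 109*k + 38)/(5*k**4 + 18*k**3 + 16*k**2 + 3*k - 4).
A = 1, B = 1, C = k**4 + 18*k**3/5 + 16*k**2/5 + 3*k/5 - 4/5.
f must satisfy (1)·f(k+1) − (1)·f(k) = k**4 + 18*k**3/5 + 16*k**2/5 + 3*k/5 - 4/5.
deg f ≤ 5 (via 0,0,4).
Solve for f: f(k) = k*(k**4 + 2*k**3 - 2*k**2 - 2*k - 3)/5 (degree 5 ≤ 5).
Then R = B(k−1)f/C = k*(k**4 + 2*k**3 - 2*k**2 - 2*k - 3)/(5*k**4 + 18*k**3 + 16*k**2 + 3*k - 4), so s_k = R(k)·t_k = k*(k**4 + 2*k**3 - 2*k**2 - 2*k - 3).
Check: Δs_k = 5*k**4 + 18*k**3 + 16*k**2 + 3*k - 4. ✓
Evaluate: s_(n+1) = n**5 + 7*n**4 + 16*n**3 + 14*n**2 - 4; subtract s_(0) = 0 ⇒ S(n) = n**5 + 7*n**4 + 16*n**3 + 14*n**2 - 4.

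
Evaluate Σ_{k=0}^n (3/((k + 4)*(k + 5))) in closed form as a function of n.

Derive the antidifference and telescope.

Step 1: r(k) = (k + 4)/(k + 6).
Factor: A=k + 4; B=k + 6; C=1.
Solve (k + 4)·f(k+1) − (k + 5)·f(k) = 1.
Bound: deg f ≤ 1.
Solve for f: f(k) = k/4 (degree 1 ≤ 1).
R(k) = B(k−1)·f(k)/C(k) = k*(k + 5)/4; s_k = R·t_k = 3*k/(4*(k + 4)).
Δs = 3/(k**2 + 9*k + 20), as required.
Telescope: S(n) = s_(n+1) − s_(0) = 3*(n + 1)/(4*(n + 5)) − (0) = 3*(n + 1)/(4*(n + 5)).

S(n) = 3*(n + 1)/(4*(n + 5))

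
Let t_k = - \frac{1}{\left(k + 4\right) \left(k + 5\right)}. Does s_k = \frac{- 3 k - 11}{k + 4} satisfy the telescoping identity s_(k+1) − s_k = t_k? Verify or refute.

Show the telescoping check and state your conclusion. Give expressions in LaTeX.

s_(k+1) = (-3*k - 14)/(k + 5)
s_(k+1) − s_k = -1/(k**2 + 9*k + 20)
(s_(k+1) − s_k) − t_k = 0

valid (s_(k+1) − s_k reduces to t_k)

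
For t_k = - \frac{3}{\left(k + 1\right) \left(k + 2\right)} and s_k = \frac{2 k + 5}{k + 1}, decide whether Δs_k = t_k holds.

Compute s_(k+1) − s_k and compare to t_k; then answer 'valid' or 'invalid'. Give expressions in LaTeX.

Valid: the claim telescopes to t_k.

s_(k+1) = (2*k + 7)/(k + 2)
s_(k+1) − s_k = -3/(k**2 + 3*k + 2)
(s_(k+1) − s_k) − t_k = 0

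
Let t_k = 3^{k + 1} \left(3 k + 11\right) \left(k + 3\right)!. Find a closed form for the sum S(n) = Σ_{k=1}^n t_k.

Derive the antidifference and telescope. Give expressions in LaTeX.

Step 1: r(k) = 3*(k + 4)*(3*k + 14)/(3*k + 11).
Normal form (A,B,C) = (3*k + 12, 1, k + 11/3).
Solve (3*k + 12)·f(k+1) − (1)·f(k) = k + 11/3.
d = 0 from the (1,0,1) case.
Solving with deg f ≤ 0: f(k) = 1/3.
Then R = B(k−1)f/C = 1/(3*k + 11), so s_k = R(k)·t_k = 3**(k + 1)*factorial(k + 3).
Verify: 3**(k + 1)*(3*k + 11)*factorial(k + 3) matches t_k.
Σ_(k=1)^n t_k = s_(n+1) − s_(1) = (3**(n + 2)*factorial(n + 4)) − (216), i.e. 9*3**n*factorial(n + 4) - 216.

S(n) = 9 \cdot 3^{n} \left(n + 4\right)! - 216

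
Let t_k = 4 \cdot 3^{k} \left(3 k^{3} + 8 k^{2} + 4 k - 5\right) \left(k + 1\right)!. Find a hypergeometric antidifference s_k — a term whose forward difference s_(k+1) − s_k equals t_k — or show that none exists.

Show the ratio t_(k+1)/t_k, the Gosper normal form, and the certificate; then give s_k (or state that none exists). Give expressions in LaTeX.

s_k = 4 \cdot 3^{k} \left(k^{2} - k - 1\right) \left(k + 1\right)!

t_(k+1)/t_k = 3*(3*k**4 + 23*k**3 + 63*k**2 + 68*k + 20)/(3*k**3 + 8*k**2 + 4*k - 5).
A = 3*k + 6, B = 1, C = k**3 + 8*k**2/3 + 4*k/3 - 5/3.
Set up (3*k + 6)·f(k+1) − (1)·f(k) − (k**3 + 8*k**2/3 + 4*k/3 - 5/3) = 0.
deg f ≤ 2 (via 1,0,3).
Solve for f: f(k) = (k**2 - k - 1)/3 (degree 2 ≤ 2).
So s_k = (B(k−1)f/C)·t_k = ((k**2 - k - 1)/(3*k**3 + 8*k**2 + 4*k - 5))·t_k = 4*3**k*(k**2 - k - 1)*factorial(k + 1).
Verify: 4*3**k*(3*k**3 + 8*k**2 + 4*k - 5)*factorial(k + 1) matches t_k.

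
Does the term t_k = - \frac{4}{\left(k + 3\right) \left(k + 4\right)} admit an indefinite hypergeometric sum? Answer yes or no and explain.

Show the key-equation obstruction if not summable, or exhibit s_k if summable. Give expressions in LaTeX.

Compute t_(k+1)/t_k: get (k + 3)/(k + 5).
Factor: A=k + 3; B=k + 5; C=1.
Key eq: (k + 3)·f(k+1) = (k + 4)·f(k) + (1).
Bound: deg f ≤ 1.
Coefficient equations give f(k) = k/3.
Then R = B(k−1)f/C = k*(k + 4)/3, so s_k = R(k)·t_k = -4*k/(3*k + 9).
Δs = -4/(k**2 + 7*k + 12), as required.

Yes. s_k = - \frac{4 k}{3 k + 9}.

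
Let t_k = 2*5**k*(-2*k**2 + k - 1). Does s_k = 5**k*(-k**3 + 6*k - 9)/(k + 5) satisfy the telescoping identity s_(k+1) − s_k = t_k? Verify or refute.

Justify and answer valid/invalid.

Invalid: residual 5**k*(8*k**3 + 34*k**2 - 10*k + 14)/(k**2 + 11*k + 30) ≠ 0.

s_(k+1) = 5**(k + 1)*(6*k - (k + 1)**3 - 3)/(k + 6)
s_(k+1) − s_k = 5**k*(-4*k**4 - 34*k**3 - 66*k**2 + 28*k - 46)/(k**2 + 11*k + 30)
(s_(k+1) − s_k) − t_k = 5**k*(8*k**3 + 34*k**2 - 10*k + 14)/(k**2 + 11*k + 30)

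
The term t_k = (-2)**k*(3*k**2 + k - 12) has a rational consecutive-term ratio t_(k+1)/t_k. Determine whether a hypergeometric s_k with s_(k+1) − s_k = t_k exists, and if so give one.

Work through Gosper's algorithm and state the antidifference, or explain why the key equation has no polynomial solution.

s_k = (-2)**k*(-k**2 + k + 4)

Ratio r(k) = 2*(-3*k**2 - 7*k + 8)/(3*k**2 + k - 12).
A = -2, B = 1, C = k**2 + k/3 - 4.
Set up (-2)·f(k+1) − (1)·f(k) − (k**2 + k/3 - 4) = 0.
From deg A=0, deg B=0, deg C=2: d=2.
A polynomial solution: f(k) = -(k**2 - k - 4)/3.
So s_k = (B(k−1)f/C)·t_k = (-(k**2 - k - 4)/(3*k**2 + k - 12))·t_k = (-2)**k*(-k**2 + k + 4).
Check: Δs_k = (-2)**k*(3*k**2 + k - 12). ✓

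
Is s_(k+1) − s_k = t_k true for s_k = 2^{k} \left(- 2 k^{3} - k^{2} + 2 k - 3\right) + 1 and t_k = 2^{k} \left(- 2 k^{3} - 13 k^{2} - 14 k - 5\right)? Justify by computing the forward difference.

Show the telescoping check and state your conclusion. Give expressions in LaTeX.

s_(k+1) = 2**(k + 1)*(2*k - 2*(k + 1)**3 - (k + 1)**2 - 1) + 1
s_(k+1) − s_k = 2**k*(-2*k**3 - 13*k**2 - 14*k - 5)
(s_(k+1) − s_k) − t_k = 0

valid (s_(k+1) − s_k reduces to t_k)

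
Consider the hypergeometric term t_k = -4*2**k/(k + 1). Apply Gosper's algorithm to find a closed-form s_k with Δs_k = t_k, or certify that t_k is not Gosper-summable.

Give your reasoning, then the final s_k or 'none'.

none (Gosper's algorithm certifies no s_k)

t_(k+1)/t_k = 2*(k + 1)/(k + 2).
A = 2*k + 2, B = k + 2, C = 1.
Key eq: (2*k + 2)·f(k+1) = (k + 1)·f(k) + (1).
deg f ≤ -1 (via 1,1,0).
d = -1 < 0 ⇒ no nonzero polynomial f; not summable.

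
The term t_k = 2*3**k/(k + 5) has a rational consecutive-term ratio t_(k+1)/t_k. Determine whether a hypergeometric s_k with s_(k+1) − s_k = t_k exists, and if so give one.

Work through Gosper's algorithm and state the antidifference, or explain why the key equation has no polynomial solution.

r(k) = 3*(k + 5)/(k + 6) after simplifying.
A = 3*k + 15, B = k + 6, C = 1.
Set up (3*k + 15)·f(k+1) − (k + 5)·f(k) − (1) = 0.
Bound: deg f ≤ -1.
Bound -1 < 0, so the key equation has no polynomial solution.

none — t_k is not Gosper-summable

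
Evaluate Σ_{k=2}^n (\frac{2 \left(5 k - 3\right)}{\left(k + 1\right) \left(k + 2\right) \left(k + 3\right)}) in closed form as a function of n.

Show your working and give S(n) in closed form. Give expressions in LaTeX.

Ratio r(k) = (k + 1)*(5*k + 2)/((k + 4)*(5*k - 3)).
So A=k + 1 and B=k + 4, with C=k - 3/5.
Need (k + 1)·f(k+1) − (k + 3)·f(k) = k - 3/5.
d = 2 from the (1,1,1) case.
Solving with deg f ≤ 2: f(k) = k*(k - 7)/10.
Certificate R = B(k−1)f/C = k*(k - 7)*(k + 3)/(2*(5*k - 3)) gives s_k = k*(k - 7)/((k + 1)*(k + 2)).
s_(k+1) − s_k = 2*(5*k - 3)/(k**3 + 6*k**2 + 11*k + 6) = t_k.
Evaluate: s_(n+1) = (n**2 - 5*n - 6)/(n**2 + 5*n + 6); subtract s_(2) = -5/6 ⇒ S(n) = (11*n**2 - 5*n - 6)/(6*(n**2 + 5*n + 6)).

S(n) = \frac{11 n^{2} - 5 n - 6}{6 \left(n^{2} + 5 n + 6\right)}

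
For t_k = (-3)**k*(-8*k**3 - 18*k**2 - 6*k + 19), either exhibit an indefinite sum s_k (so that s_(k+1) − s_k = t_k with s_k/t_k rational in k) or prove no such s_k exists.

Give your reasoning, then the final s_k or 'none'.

s_k = (-3)**k*(2*k**3 - 3*k - 4)

t_(k+1)/t_k = 3*(-8*k**3 - 42*k**2 - 66*k - 13)/(8*k**3 + 18*k**2 + 6*k - 19).
Factor: A=-3; B=1; C=k**3 + 9*k**2/4 + 3*k/4 - 19/8.
Set up (-3)·f(k+1) − (1)·f(k) − (k**3 + 9*k**2/4 + 3*k/4 - 19/8) = 0.
From deg A=0, deg B=0, deg C=3: d=3.
Solving with deg f ≤ 3: f(k) = -(2*k**3 - 3*k - 4)/8.
So s_k = (B(k−1)f/C)·t_k = (-(2*k**3 - 3*k - 4)/(8*k**3 + 18*k**2 + 6*k - 19))·t_k = (-3)**k*(2*k**3 - 3*k - 4).
Check: Δs_k = (-3)**k*(-8*k**3 - 18*k**2 - 6*k + 19). ✓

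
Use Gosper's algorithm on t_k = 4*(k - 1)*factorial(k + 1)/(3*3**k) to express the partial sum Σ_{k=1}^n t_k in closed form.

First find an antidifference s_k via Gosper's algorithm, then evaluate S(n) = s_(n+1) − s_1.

S(n) = -8/3 + 4*factorial(n + 2)/(3*3**n)

Compute t_(k+1)/t_k: get k*(k + 2)/(3*(k - 1)).
Take A(k)=k/3 + 2/3, B(k)=1, C(k)=k - 1.
Set up (k/3 + 2/3)·f(k+1) − (1)·f(k) − (k - 1) = 0.
deg f ≤ 0 (via 1,0,1).
Match coefficients ⇒ f(k) = 3.
Then R = B(k−1)f/C = 3/(k - 1), so s_k = R(k)·t_k = 4*factorial(k + 1)/3**k.
Verify: 4*(k - 1)*factorial(k + 1)/(3*3**k) matches t_k.
Σ_(k=1)^n t_k = s_(n+1) − s_(1) = (4*3**(-n - 1)*factorial(n + 2)) − (8/3), i.e. -8/3 + 4*factorial(n + 2)/(3*3**n).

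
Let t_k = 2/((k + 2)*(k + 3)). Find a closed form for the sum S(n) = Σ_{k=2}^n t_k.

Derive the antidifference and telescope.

S(n) = (n - 1)/(2*(n + 3))

Compute t_(k+1)/t_k: get (k + 2)/(k + 4).
Normal form (A,B,C) = (k + 2, k + 4, 1).
f must satisfy (k + 2)·f(k+1) − (k + 3)·f(k) = 1.
d = 1 from the (1,1,0) case.
Solve for f: f(k) = k/2 (degree 1 ≤ 1).
Certificate R = B(k−1)f/C = k*(k + 3)/2 gives s_k = k/(k + 2).
Δs = 2/(k**2 + 5*k + 6), as required.
Σ_(k=2)^n t_k = s_(n+1) − s_(2) = ((n + 1)/(n + 3)) − (1/2), i.e. (n - 1)/(2*(n + 3)).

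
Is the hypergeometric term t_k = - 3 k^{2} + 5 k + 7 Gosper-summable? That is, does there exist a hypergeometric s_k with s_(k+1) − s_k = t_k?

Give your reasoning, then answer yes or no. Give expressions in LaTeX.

Yes. s_k = k \left(- k^{2} + 4 k + 4\right).

t_(k+1)/t_k = (3*k**2 + k - 9)/(3*k**2 - 5*k - 7).
Take A(k)=1, B(k)=1, C(k)=k**2 - 5*k/3 - 7/3.
Need (1)·f(k+1) − (1)·f(k) = k**2 - 5*k/3 - 7/3.
deg f ≤ 3 (via 0,0,2).
Solve for f: f(k) = k*(k**2 - 4*k - 4)/3 (degree 3 ≤ 3).
So s_k = (B(k−1)f/C)·t_k = (k*(k**2 - 4*k - 4)/(3*k**2 - 5*k - 7))·t_k = k*(-k**2 + 4*k + 4).
Verify: -3*k**2 + 5*k + 7 matches t_k.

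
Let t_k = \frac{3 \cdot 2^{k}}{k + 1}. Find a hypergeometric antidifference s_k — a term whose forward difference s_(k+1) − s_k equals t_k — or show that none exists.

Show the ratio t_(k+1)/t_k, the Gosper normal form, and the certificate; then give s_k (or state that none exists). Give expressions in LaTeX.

no hypergeometric antidifference exists

Compute t_(k+1)/t_k: get 2*(k + 1)/(k + 2).
Gosper form: A/B · C(k+1)/C(k) with A=2*k + 2, B=k + 2, C=1.
f must satisfy (2*k + 2)·f(k+1) − (k + 1)·f(k) = 1.
From deg A=1, deg B=1, deg C=0: d=-1.
d = -1 < 0 ⇒ no nonzero polynomial f; not summable.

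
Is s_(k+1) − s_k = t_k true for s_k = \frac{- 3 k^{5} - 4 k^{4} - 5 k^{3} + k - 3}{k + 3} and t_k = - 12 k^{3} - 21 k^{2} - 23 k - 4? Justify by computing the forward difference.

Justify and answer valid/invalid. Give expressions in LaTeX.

s_(k+1) = (k - 3*(k + 1)**5 - 4*(k + 1)**4 - 5*(k + 1)**3 - 2)/(k + 4)
s_(k+1) − s_k = (-12*k**5 - 87*k**4 - 202*k**3 - 253*k**2 - 150*k - 30)/(k**2 + 7*k + 12)
(s_(k+1) − s_k) − t_k = 2*(9*k**4 + 56*k**3 + 82*k**2 + 77*k + 9)/(k**2 + 7*k + 12)

Invalid: residual \frac{2 \left(9 k^{4} + 56 k^{3} + 82 k^{2} + 77 k + 9\right)}{k^{2} + 7 k + 12} ≠ 0.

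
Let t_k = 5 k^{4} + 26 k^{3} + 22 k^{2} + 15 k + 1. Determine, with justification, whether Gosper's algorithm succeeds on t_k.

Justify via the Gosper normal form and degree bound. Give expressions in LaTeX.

The ratio is (5*k**4 + 46*k**3 + 130*k**2 + 157*k + 69)/(5*k**4 + 26*k**3 + 22*k**2 + 15*k + 1).
Factor: A=1; B=1; C=k**4 + 26*k**3/5 + 22*k**2/5 + 3*k + 1/5.
f must satisfy (1)·f(k+1) − (1)·f(k) = k**4 + 26*k**3/5 + 22*k**2/5 + 3*k + 1/5.
Bound: deg f ≤ 5.
Match coefficients ⇒ f(k) = k*(k**4 + 4*k**3 - 4*k**2 + 3*k - 3)/5.
Certificate R = B(k−1)f/C = k*(k**4 + 4*k**3 - 4*k**2 + 3*k - 3)/(5*k**4 + 26*k**3 + 22*k**2 + 15*k + 1) gives s_k = k*(k**4 + 4*k**3 - 4*k**2 + 3*k - 3).
Δs = 5*k**4 + 26*k**3 + 22*k**2 + 15*k + 1, as required.

Yes. s_k = k \left(k^{4} + 4 k^{3} - 4 k^{2} + 3 k - 3\right).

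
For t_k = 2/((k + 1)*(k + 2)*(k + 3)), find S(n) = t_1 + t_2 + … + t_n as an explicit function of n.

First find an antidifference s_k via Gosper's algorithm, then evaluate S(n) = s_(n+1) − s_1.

t_(k+1)/t_k = (k + 1)/(k + 4).
Factor: A=k + 1; B=k + 4; C=1.
f must satisfy (k + 1)·f(k+1) − (k + 3)·f(k) = 1.
Bound: deg f ≤ 2.
A polynomial solution: f(k) = k*(k + 3)/4.
Certificate R = B(k−1)f/C = k*(k + 3)**2/4 gives s_k = k*(k + 3)/(2*(k + 1)*(k + 2)).
Δs = 2/(k**3 + 6*k**2 + 11*k + 6), as required.
s_(n+1) = (n**2 + 5*n + 4)/(2*(n**2 + 5*n + 6)) and s_(1) = 1/3, so S(n) = n*(n + 5)/(6*(n**2 + 5*n + 6)).

S(n) = n*(n + 5)/(6*(n**2 + 5*n + 6))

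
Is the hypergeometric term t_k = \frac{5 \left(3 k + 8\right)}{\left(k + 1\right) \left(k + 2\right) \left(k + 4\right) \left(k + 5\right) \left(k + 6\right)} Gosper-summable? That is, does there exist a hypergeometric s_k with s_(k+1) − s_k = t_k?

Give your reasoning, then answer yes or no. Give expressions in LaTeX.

Yes. s_k = \frac{k \left(k^{2} + 10 k + 29\right)}{4 \left(k^{3} + 10 k^{2} + 29 k + 20\right)}.

Ratio r(k) = (k + 1)*(k + 4)*(3*k + 11)/((k + 3)*(k + 7)*(3*k + 8)).
Normal form (A,B,C) = (k + 1, k + 7, k**2 + 17*k/3 + 8).
Need (k + 1)·f(k+1) − (k + 6)·f(k) = k**2 + 17*k/3 + 8.
deg f ≤ 5 (via 1,1,2).
Solving with deg f ≤ 5: f(k) = k*(k + 2)*(k + 3)*(k**2 + 10*k + 29)/60.
So s_k = (B(k−1)f/C)·t_k = (k*(k + 2)*(k + 6)*(k**2 + 10*k + 29)/(20*(3*k + 8)))·t_k = k*(k**2 + 10*k + 29)/(4*(k**3 + 10*k**2 + 29*k + 20)).
Check: Δs_k = 5*(3*k + 8)/(k**5 + 18*k**4 + 121*k**3 + 372*k**2 + 508*k + 240). ✓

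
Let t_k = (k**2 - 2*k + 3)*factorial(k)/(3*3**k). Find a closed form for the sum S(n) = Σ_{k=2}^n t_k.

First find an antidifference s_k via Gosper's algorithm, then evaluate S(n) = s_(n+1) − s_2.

S(n) = -2/9 + n*factorial(n + 1)/(3*3**n)

Compute t_(k+1)/t_k: get (k**3 + k**2 + 2*k + 2)/(3*(k**2 - 2*k + 3)).
Take A(k)=k/3 + 1/3, B(k)=1, C(k)=k**2 - 2*k + 3.
Need (k/3 + 1/3)·f(k+1) − (1)·f(k) = k**2 - 2*k + 3.
d = 1 from the (1,0,2) case.
A polynomial solution: f(k) = 3*(k - 1).
Get s_k = R·t_k = (k - 1)*factorial(k)/3**k with R(k) = B(k−1)f(k)/C(k) = 3*(k - 1)/(k**2 - 2*k + 3).
Check: Δs_k = (k**2 - 2*k + 3)*factorial(k)/(3*3**k). ✓
Σ_(k=2)^n t_k = s_(n+1) − s_(2) = (3**(-n - 1)*n*factorial(n + 1)) − (2/9), i.e. -2/9 + n*factorial(n + 1)/(3*3**n).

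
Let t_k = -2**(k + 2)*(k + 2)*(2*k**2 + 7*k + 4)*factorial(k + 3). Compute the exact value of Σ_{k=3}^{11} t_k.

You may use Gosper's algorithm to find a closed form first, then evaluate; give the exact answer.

t_(k+1)/t_k = 2*(k + 3)*(k + 4)*(7*k + 2*(k + 1)**2 + 11)/((k + 2)*(2*k**2 + 7*k + 4)).
Gosper form: A/B · C(k+1)/C(k) with A=2*k + 8, B=1, C=k**3 + 11*k**2/2 + 9*k + 4.
Solve (2*k + 8)·f(k+1) − (1)·f(k) = k**3 + 11*k**2/2 + 9*k + 4.
deg f ≤ 2 (via 1,0,3).
Match coefficients ⇒ f(k) = k**2/2.
Get s_k = R·t_k = -2**(k + 2)*k**2*factorial(k + 3) with R(k) = B(k−1)f(k)/C(k) = k**2/((k + 2)*(2*k**2 + 7*k + 4)).
Check: Δs_k = -2**(k + 2)*(k + 2)*(2*k**2 + 7*k + 4)*factorial(k + 3). ✓
Telescoping: Σ = s_(12) − s_(3) = -3085190905724928000 − (-207360) = -3085190905724720640.

Σ = -3085190905724720640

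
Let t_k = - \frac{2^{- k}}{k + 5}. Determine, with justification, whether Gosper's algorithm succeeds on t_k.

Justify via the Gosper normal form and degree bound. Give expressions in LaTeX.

r(k) = (k + 5)/(2*(k + 6)) after simplifying.
Factor: A=k/2 + 5/2; B=k + 6; C=1.
Key eq: (k/2 + 5/2)·f(k+1) = (k + 5)·f(k) + (1).
d = -1 from the (1,1,0) case.
Bound -1 < 0, so the key equation has no polynomial solution.

No. Not Gosper-summable.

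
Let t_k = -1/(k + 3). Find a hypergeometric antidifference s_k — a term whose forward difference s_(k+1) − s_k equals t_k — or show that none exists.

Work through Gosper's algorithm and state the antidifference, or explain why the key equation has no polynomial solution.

none — t_k is not Gosper-summable

The ratio is (k + 3)/(k + 4).
Factor: A=k + 3; B=k + 4; C=1.
Need (k + 3)·f(k+1) − (k + 3)·f(k) = 1.
deg f ≤ 0 (via 1,1,0).
Generic f = c0 gives residual -1; -1 = 0 cannot hold, so t_k is not Gosper-summable.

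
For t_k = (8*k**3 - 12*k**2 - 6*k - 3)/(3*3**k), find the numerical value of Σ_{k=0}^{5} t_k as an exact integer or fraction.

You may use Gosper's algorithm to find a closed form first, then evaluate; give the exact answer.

t_(k+1)/t_k = (8*k**3 + 12*k**2 - 6*k - 13)/(3*(8*k**3 - 12*k**2 - 6*k - 3)).
A = 1/3, B = 1, C = k**3 - 3*k**2/2 - 3*k/4 - 3/8.
Need (1/3)·f(k+1) − (1)·f(k) = k**3 - 3*k**2/2 - 3*k/4 - 3/8.
deg f ≤ 3 (via 0,0,3).
Solving with deg f ≤ 3: f(k) = -3*(2*k + 1)*(2*k**2 - k + 2)/8.
Then R = B(k−1)f/C = -3*(2*k + 1)*(2*k**2 - k + 2)/(8*k**3 - 12*k**2 - 6*k - 3), so s_k = R(k)·t_k = (-4*k**3 - 3*k - 2)/3**k.
Check: Δs_k = (8*k**3 - 12*k**2 - 6*k - 3)/(3*3**k). ✓
Evaluate s at k=6 and k=0: -884/729 and -2; difference 574/729.

Σ = 574/729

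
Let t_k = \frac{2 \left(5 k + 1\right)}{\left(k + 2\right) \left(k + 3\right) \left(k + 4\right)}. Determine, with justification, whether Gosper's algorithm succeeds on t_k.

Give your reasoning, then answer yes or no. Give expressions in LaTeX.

Ratio r(k) = (k + 2)*(5*k + 6)/((k + 5)*(5*k + 1)).
A = k + 2, B = k + 5, C = k + 1/5.
f must satisfy (k + 2)·f(k+1) − (k + 4)·f(k) = k + 1/5.
deg f ≤ 2 (via 1,1,1).
Match coefficients ⇒ f(k) = k*(11*k - 5)/60.
Then R = B(k−1)f/C = k*(k + 4)*(11*k - 5)/(12*(5*k + 1)), so s_k = R(k)·t_k = k*(11*k - 5)/(6*(k + 2)*(k + 3)).
Δs = 2*(5*k + 1)/(k**3 + 9*k**2 + 26*k + 24), as required.

Yes. s_k = \frac{k \left(11 k - 5\right)}{6 \left(k + 2\right) \left(k + 3\right)}.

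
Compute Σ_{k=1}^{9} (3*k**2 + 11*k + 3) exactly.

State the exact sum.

The ratio is (3*k**2 + 17*k + 17)/(3*k**2 + 11*k + 3).
Normal form (A,B,C) = (1, 1, k**2 + 11*k/3 + 1).
Key eq: (1)·f(k+1) = (1)·f(k) + (k**2 + 11*k/3 + 1).
deg f ≤ 3 (via 0,0,2).
Solve for f: f(k) = k*(k**2 + 4*k - 2)/3 (degree 3 ≤ 3).
Then R = B(k−1)f/C = k*(k**2 + 4*k - 2)/(3*k**2 + 11*k + 3), so s_k = R(k)·t_k = k*(k**2 + 4*k - 2).
Verify: 3*k**2 + 11*k + 3 matches t_k.
Σ_(k=1)^(9) t_k = s_(10) − s_(1) = 1380 − (3) = 1377.

Σ = 1377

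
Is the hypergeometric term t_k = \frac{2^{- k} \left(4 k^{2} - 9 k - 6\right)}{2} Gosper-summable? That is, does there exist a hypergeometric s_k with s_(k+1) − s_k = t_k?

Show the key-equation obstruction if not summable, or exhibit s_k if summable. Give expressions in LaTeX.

Compute t_(k+1)/t_k: get (4*k**2 - k - 11)/(2*(4*k**2 - 9*k - 6)).
A = 1/2, B = 1, C = k**2 - 9*k/4 - 3/2.
Set up (1/2)·f(k+1) − (1)·f(k) − (k**2 - 9*k/4 - 3/2) = 0.
From deg A=0, deg B=0, deg C=2: d=2.
A polynomial solution: f(k) = -(k - 1)*(4*k + 3)/2.
Then R = B(k−1)f/C = -2*(k - 1)*(4*k + 3)/(4*k**2 - 9*k - 6), so s_k = R(k)·t_k = (-4*k**2 + k + 3)/2**k.
Check: Δs_k = (4*k**2 - 9*k - 6)/(2*2**k). ✓

Yes. s_k = 2^{- k} \left(- 4 k^{2} + k + 3\right).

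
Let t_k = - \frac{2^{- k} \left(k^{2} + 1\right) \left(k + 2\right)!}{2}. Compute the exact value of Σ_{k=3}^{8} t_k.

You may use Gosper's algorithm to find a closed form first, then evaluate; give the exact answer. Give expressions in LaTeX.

Σ = -1091445/2

Step 1: r(k) = (k + 3)*((k + 1)**2 + 1)/(2*(k**2 + 1)).
So A=k/2 + 3/2 and B=1, with C=k**2 + 1.
Set up (k/2 + 3/2)·f(k+1) − (1)·f(k) − (k**2 + 1) = 0.
From deg A=1, deg B=0, deg C=2: d=1.
Match coefficients ⇒ f(k) = 2*(k - 2).
Then R = B(k−1)f/C = 2*(k - 2)/(k**2 + 1), so s_k = R(k)·t_k = -(k - 2)*factorial(k + 2)/2**k.
Check: Δs_k = -(k**2 + 1)*factorial(k + 2)/(2*2**k). ✓
Telescoping: Σ = s_(9) − s_(3) = -1091475/2 − (-15) = -1091445/2.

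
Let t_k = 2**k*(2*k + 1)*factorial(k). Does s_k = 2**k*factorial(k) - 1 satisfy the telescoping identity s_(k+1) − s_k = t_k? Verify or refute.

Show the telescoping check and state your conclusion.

s_(k+1) = 2**(k + 1)*factorial(k + 1) - 1
s_(k+1) − s_k = 2**k*(2*k + 1)*factorial(k)
(s_(k+1) − s_k) − t_k = 0

Valid: the claim telescopes to t_k.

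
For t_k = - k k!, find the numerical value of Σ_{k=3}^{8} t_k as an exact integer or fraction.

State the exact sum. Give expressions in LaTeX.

Compute t_(k+1)/t_k: get (k + 1)**2/k.
Gosper form: A/B · C(k+1)/C(k) with A=k + 1, B=1, C=k.
Need (k + 1)·f(k+1) − (1)·f(k) = k.
Bound: deg f ≤ 0.
Coefficient equations give f(k) = 1.
R(k) = B(k−1)·f(k)/C(k) = 1/k; s_k = R·t_k = -factorial(k).
Δs = -k*factorial(k), as required.
Sum = s_(9) − s_(3); s_(9) = -362880, s_(3) = -6 ⇒ -362874.

Σ = -362874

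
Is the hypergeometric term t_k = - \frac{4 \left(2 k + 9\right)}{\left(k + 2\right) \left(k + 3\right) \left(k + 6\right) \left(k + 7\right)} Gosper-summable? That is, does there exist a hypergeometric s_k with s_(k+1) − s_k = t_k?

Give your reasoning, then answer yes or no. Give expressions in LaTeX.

Yes. s_k = \frac{k \left(- k - 8\right)}{3 \left(k^{2} + 8 k + 12\right)}.

r(k) = (k + 2)*(k + 6)*(2*k + 11)/((k + 4)*(k + 8)*(2*k + 9)) after simplifying.
A = k + 2, B = k + 8, C = k**3 + 27*k**2/2 + 121*k/2 + 90.
f must satisfy (k + 2)·f(k+1) − (k + 7)·f(k) = k**3 + 27*k**2/2 + 121*k/2 + 90.
Degrees (1,1,3) ⇒ d ≤ 5.
Solving with deg f ≤ 5: f(k) = k*(k + 3)*(k + 4)*(k + 5)*(k + 8)/24.
Certificate R = B(k−1)f/C = k*(k + 3)*(k + 7)*(k + 8)/(12*(2*k + 9)) gives s_k = k*(-k - 8)/(3*(k**2 + 8*k + 12)).
Verify: 4*(-2*k - 9)/(k**4 + 18*k**3 + 113*k**2 + 288*k + 252) matches t_k.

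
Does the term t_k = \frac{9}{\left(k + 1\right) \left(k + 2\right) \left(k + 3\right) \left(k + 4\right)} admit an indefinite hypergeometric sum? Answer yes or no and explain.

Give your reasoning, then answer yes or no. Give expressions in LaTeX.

Yes. s_k = \frac{k \left(k^{2} + 6 k + 11\right)}{2 \left(k + 1\right) \left(k + 2\right) \left(k + 3\right)}.

r(k) = (k + 1)/(k + 5) after simplifying.
Take A(k)=k + 1, B(k)=k + 5, C(k)=1.
Set up (k + 1)·f(k+1) − (k + 4)·f(k) − (1) = 0.
deg f ≤ 3 (via 1,1,0).
Solving with deg f ≤ 3: f(k) = k*(k**2 + 6*k + 11)/18.
So s_k = (B(k−1)f/C)·t_k = (k*(k + 4)*(k**2 + 6*k + 11)/18)·t_k = k*(k**2 + 6*k + 11)/(2*(k + 1)*(k + 2)*(k + 3)).
Δs = 9/(k**4 + 10*k**3 + 35*k**2 + 50*k + 24), as required.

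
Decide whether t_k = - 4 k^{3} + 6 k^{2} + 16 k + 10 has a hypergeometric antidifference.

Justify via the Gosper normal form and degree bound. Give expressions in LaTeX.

r(k) = (2*k**3 + 3*k**2 - 8*k - 14)/(2*k**3 - 3*k**2 - 8*k - 5) after simplifying.
Normal form (A,B,C) = (1, 1, k**3 - 3*k**2/2 - 4*k - 5/2).
Key eq: (1)·f(k+1) = (1)·f(k) + (k**3 - 3*k**2/2 - 4*k - 5/2).
deg f ≤ 4 (via 0,0,3).
Solve for f: f(k) = k*(k**3 - 4*k**2 - 4*k - 3)/4 (degree 4 ≤ 4).
Certificate R = B(k−1)f/C = k*(k**3 - 4*k**2 - 4*k - 3)/(2*(2*k**3 - 3*k**2 - 8*k - 5)) gives s_k = k*(-k**3 + 4*k**2 + 4*k + 3).
Check: Δs_k = -4*k**3 + 6*k**2 + 16*k + 10. ✓

Yes. s_k = k \left(- k^{3} + 4 k^{2} + 4 k + 3\right).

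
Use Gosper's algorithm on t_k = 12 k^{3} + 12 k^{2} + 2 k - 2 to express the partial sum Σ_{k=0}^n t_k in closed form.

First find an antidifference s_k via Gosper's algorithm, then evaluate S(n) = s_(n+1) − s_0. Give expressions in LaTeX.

The ratio is (k + 6*(k + 1)**3 + 6*(k + 1)**2)/(6*k**3 + 6*k**2 + k - 1).
Factor: A=1; B=1; C=k**3 + k**2 + k/6 - 1/6.
Solve (1)·f(k+1) − (1)·f(k) = k**3 + k**2 + k/6 - 1/6.
d = 4 from the (0,0,3) case.
Coefficient equations give f(k) = k*(3*k**3 - 2*k**2 - 2*k - 1)/12.
So s_k = (B(k−1)f/C)·t_k = (k*(3*k**3 - 2*k**2 - 2*k - 1)/(2*(6*k**3 + 6*k**2 + k - 1)))·t_k = k*(3*k**3 - 2*k**2 - 2*k - 1).
Verify: 12*k**3 + 12*k**2 + 2*k - 2 matches t_k.
Σ_(k=0)^n t_k = s_(n+1) − s_(0) = (3*n**4 + 10*n**3 + 10*n**2 + n - 2) − (0), i.e. 3*n**4 + 10*n**3 + 10*n**2 + n - 2.

S(n) = 3 n^{4} + 10 n^{3} + 10 n^{2} + n - 2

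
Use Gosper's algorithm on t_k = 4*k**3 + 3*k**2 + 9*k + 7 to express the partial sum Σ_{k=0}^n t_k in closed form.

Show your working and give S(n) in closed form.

Ratio r(k) = (4*k**3 + 15*k**2 + 27*k + 23)/(4*k**3 + 3*k**2 + 9*k + 7).
Normal form (A,B,C) = (1, 1, k**3 + 3*k**2/4 + 9*k/4 + 7/4).
Need (1)·f(k+1) − (1)·f(k) = k**3 + 3*k**2/4 + 9*k/4 + 7/4.
Bound: deg f ≤ 4.
Solving with deg f ≤ 4: f(k) = k*(k**3 - k**2 + 4*k + 3)/4.
Certificate R = B(k−1)f/C = k*(k**3 - k**2 + 4*k + 3)/(4*k**3 + 3*k**2 + 9*k + 7) gives s_k = k*(k**3 - k**2 + 4*k + 3).
Δs = 4*k**3 + 3*k**2 + 9*k + 7, as required.
Σ_(k=0)^n t_k = s_(n+1) − s_(0) = (n**4 + 3*n**3 + 7*n**2 + 12*n + 7) − (0), i.e. n**4 + 3*n**3 + 7*n**2 + 12*n + 7.

S(n) = n**4 + 3*n**3 + 7*n**2 + 12*n + 7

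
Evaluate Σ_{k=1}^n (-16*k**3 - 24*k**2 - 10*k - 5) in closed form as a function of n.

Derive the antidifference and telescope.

S(n) = n*(-4*n**3 - 16*n**2 - 21*n - 14)

Ratio r(k) = (16*k**3 + 72*k**2 + 106*k + 55)/(16*k**3 + 24*k**2 + 10*k + 5).
Take A(k)=1, B(k)=1, C(k)=k**3 + 3*k**2/2 + 5*k/8 + 5/16.
Need (1)·f(k+1) − (1)·f(k) = k**3 + 3*k**2/2 + 5*k/8 + 5/16.
d = 4 from the (0,0,3) case.
A polynomial solution: f(k) = k*(4*k**3 - 3*k + 4)/16.
Certificate R = B(k−1)f/C = k*(4*k**3 - 3*k + 4)/(16*k**3 + 24*k**2 + 10*k + 5) gives s_k = k*(-4*k**3 + 3*k - 4).
s_(k+1) − s_k = -16*k**3 - 24*k**2 - 10*k - 5 = t_k.
Telescope: S(n) = s_(n+1) − s_(1) = -4*n**4 - 16*n**3 - 21*n**2 - 14*n - 5 − (-5) = n*(-4*n**3 - 16*n**2 - 21*n - 14).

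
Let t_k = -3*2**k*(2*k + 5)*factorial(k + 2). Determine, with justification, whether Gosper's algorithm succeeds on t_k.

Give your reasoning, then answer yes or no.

Step 1: r(k) = 2*(k + 3)*(2*k + 7)/(2*k + 5).
Gosper form: A/B · C(k+1)/C(k) with A=2*k + 6, B=1, C=k + 5/2.
Solve (2*k + 6)·f(k+1) − (1)·f(k) = k + 5/2.
Degrees (1,0,1) ⇒ d ≤ 0.
Solve for f: f(k) = 1/2 (degree 0 ≤ 0).
R(k) = B(k−1)·f(k)/C(k) = 1/(2*k + 5); s_k = R·t_k = -3*2**k*factorial(k + 2).
Verify: -3*2**k*(2*k + 5)*factorial(k + 2) matches t_k.

Yes. s_k = -3*2**k*factorial(k + 2).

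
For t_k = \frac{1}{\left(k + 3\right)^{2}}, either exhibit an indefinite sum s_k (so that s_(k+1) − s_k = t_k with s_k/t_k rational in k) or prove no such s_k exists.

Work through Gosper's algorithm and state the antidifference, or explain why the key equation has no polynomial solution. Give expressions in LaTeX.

not Gosper-summable; s_k does not exist

Ratio r(k) = (k + 3)**2/(k + 4)**2.
A = k**2 + 6*k + 9, B = k**2 + 8*k + 16, C = 1.
Key eq: (k**2 + 6*k + 9)·f(k+1) = (k**2 + 6*k + 9)·f(k) + (1).
deg f ≤ 0 (via 2,2,0).
f = c0 ⇒ A·f(k+1) − B(k−1)·f(k) − C = -1. The system {-1 = 0} is inconsistent; no antidifference.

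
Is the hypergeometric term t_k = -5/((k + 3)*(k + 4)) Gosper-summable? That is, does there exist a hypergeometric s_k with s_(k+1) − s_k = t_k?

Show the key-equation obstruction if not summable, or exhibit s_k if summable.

Yes. s_k = -5*k/(3*k + 9).

Compute t_(k+1)/t_k: get (k + 3)/(k + 5).
Gosper form: A/B · C(k+1)/C(k) with A=k + 3, B=k + 5, C=1.
Solve (k + 3)·f(k+1) − (k + 4)·f(k) = 1.
Bound: deg f ≤ 1.
Match coefficients ⇒ f(k) = k/3.
So s_k = (B(k−1)f/C)·t_k = (k*(k + 4)/3)·t_k = -5*k/(3*k + 9).
Check: Δs_k = -5/(k**2 + 7*k + 12). ✓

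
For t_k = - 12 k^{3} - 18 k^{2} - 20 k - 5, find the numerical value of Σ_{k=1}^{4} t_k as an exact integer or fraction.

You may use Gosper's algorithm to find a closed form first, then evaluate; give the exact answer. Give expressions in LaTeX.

Σ = -1960

Step 1: r(k) = (12*k**3 + 54*k**2 + 92*k + 55)/(12*k**3 + 18*k**2 + 20*k + 5).
Normal form (A,B,C) = (1, 1, k**3 + 3*k**2/2 + 5*k/3 + 5/12).
Key eq: (1)·f(k+1) = (1)·f(k) + (k**3 + 3*k**2/2 + 5*k/3 + 5/12).
Degrees (0,0,3) ⇒ d ≤ 4.
Coefficient equations give f(k) = k*(3*k**3 + 4*k - 2)/12.
So s_k = (B(k−1)f/C)·t_k = (k*(3*k**3 + 4*k - 2)/(12*k**3 + 18*k**2 + 20*k + 5))·t_k = k*(-3*k**3 - 4*k + 2).
Check: Δs_k = -12*k**3 - 18*k**2 - 20*k - 5. ✓
Σ_(k=1)^(4) t_k = s_(5) − s_(1) = -1965 − (-5) = -1960.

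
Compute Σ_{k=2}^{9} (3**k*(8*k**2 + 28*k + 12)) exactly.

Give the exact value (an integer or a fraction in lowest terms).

Ratio r(k) = 3*(2*k**2 + 11*k + 12)/(2*k**2 + 7*k + 3).
A = 3, B = 1, C = k**2 + 7*k/2 + 3/2.
Key eq: (3)·f(k+1) = (1)·f(k) + (k**2 + 7*k/2 + 3/2).
d = 2 from the (0,0,2) case.
Coefficient equations give f(k) = (4*k**2 + 2*k - 3)/8.
Then R = B(k−1)f/C = (4*k**2 + 2*k - 3)/(4*(k + 3)*(2*k + 1)), so s_k = R(k)·t_k = 3**k*(4*k**2 + 2*k - 3).
Verify: 3**k*(8*k**2 + 28*k + 12) matches t_k.
Telescoping: Σ = s_(10) − s_(2) = 24623433 − (153) = 24623280.

Σ = 24623280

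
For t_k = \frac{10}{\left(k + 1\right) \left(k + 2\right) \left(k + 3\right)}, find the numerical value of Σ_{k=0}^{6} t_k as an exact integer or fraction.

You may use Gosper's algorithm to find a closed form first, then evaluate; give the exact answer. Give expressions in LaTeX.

Σ = 175/72

t_(k+1)/t_k = (k + 1)/(k + 4).
Gosper form: A/B · C(k+1)/C(k) with A=k + 1, B=k + 4, C=1.
Need (k + 1)·f(k+1) − (k + 3)·f(k) = 1.
Bound: deg f ≤ 2.
Coefficient equations give f(k) = k*(k + 3)/4.
Certificate R = B(k−1)f/C = k*(k + 3)**2/4 gives s_k = 5*k*(k + 3)/(2*(k + 1)*(k + 2)).
s_(k+1) − s_k = 10/(k**3 + 6*k**2 + 11*k + 6) = t_k.
Sum = s_(7) − s_(0); s_(7) = 175/72, s_(0) = 0 ⇒ 175/72.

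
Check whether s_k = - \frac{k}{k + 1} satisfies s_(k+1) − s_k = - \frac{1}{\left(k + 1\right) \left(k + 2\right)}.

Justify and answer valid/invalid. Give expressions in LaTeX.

Valid: the claim telescopes to t_k.

s_(k+1) = (-k - 1)/(k + 2)
s_(k+1) − s_k = -1/(k**2 + 3*k + 2)
(s_(k+1) − s_k) − t_k = 0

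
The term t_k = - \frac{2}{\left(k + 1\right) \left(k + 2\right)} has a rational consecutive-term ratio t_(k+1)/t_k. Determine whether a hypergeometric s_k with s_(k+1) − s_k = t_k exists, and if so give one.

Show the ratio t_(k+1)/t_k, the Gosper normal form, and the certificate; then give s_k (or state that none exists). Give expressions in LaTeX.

s_k = - \frac{2 k}{k + 1}

t_(k+1)/t_k = (k + 1)/(k + 3).
A = k + 1, B = k + 3, C = 1.
Key eq: (k + 1)·f(k+1) = (k + 2)·f(k) + (1).
d = 1 from the (1,1,0) case.
A polynomial solution: f(k) = k.
Get s_k = R·t_k = -2*k/(k + 1) with R(k) = B(k−1)f(k)/C(k) = k*(k + 2).
Verify: -2/(k**2 + 3*k + 2) matches t_k.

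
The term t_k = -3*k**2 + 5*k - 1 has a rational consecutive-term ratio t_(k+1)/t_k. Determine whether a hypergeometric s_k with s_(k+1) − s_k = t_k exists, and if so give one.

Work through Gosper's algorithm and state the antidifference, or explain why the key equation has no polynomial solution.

s_k = k*(-k**2 + 4*k - 4)

r(k) = (3*k**2 + k - 1)/(3*k**2 - 5*k + 1) after simplifying.
Gosper form: A/B · C(k+1)/C(k) with A=1, B=1, C=k**2 - 5*k/3 + 1/3.
f must satisfy (1)·f(k+1) − (1)·f(k) = k**2 - 5*k/3 + 1/3.
Degrees (0,0,2) ⇒ d ≤ 3.
Match coefficients ⇒ f(k) = k*(k - 2)**2/3.
So s_k = (B(k−1)f/C)·t_k = (k*(k - 2)**2/(3*k**2 - 5*k + 1))·t_k = k*(-k**2 + 4*k - 4).
Check: Δs_k = -3*k**2 + 5*k - 1. ✓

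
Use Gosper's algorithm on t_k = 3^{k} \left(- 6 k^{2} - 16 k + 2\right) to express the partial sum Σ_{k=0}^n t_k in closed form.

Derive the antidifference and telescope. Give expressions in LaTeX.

S(n) = - 9 \cdot 3^{n} n^{2} - 15 \cdot 3^{n} n + 6 \cdot 3^{n} - 4

t_(k+1)/t_k = 3*(3*k**2 + 14*k + 10)/(3*k**2 + 8*k - 1).
Factor: A=3; B=1; C=k**2 + 8*k/3 - 1/3.
Key eq: (3)·f(k+1) = (1)·f(k) + (k**2 + 8*k/3 - 1/3).
Bound: deg f ≤ 2.
Coefficient equations give f(k) = (k + 1)*(3*k - 4)/6.
Get s_k = R·t_k = 3**k*(-3*k**2 + k + 4) with R(k) = B(k−1)f(k)/C(k) = (k + 1)*(3*k - 4)/(2*(3*k**2 + 8*k - 1)).
Δs = 3**k*(-6*k**2 - 16*k + 2), as required.
s_(n+1) = 3**(n + 1)*(-3*n**2 - 5*n + 2) and s_(0) = 4, so S(n) = -9*3**n*n**2 - 15*3**n*n + 6*3**n - 4.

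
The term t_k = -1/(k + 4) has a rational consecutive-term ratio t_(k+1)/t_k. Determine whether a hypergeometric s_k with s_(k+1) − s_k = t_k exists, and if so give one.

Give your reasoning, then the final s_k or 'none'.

none (Gosper's algorithm certifies no s_k)

Compute t_(k+1)/t_k: get (k + 4)/(k + 5).
So A=k + 4 and B=k + 5, with C=1.
Need (k + 4)·f(k+1) − (k + 4)·f(k) = 1.
Bound: deg f ≤ 0.
Generic f = c0 gives residual -1; -1 = 0 cannot hold, so t_k is not Gosper-summable.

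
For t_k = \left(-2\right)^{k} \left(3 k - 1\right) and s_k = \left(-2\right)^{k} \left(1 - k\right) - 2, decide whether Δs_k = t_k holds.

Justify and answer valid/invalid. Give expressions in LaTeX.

valid (s_(k+1) − s_k reduces to t_k)

s_(k+1) = 2*(-2)**k*k - 2
s_(k+1) − s_k = (-2)**k*(3*k - 1)
(s_(k+1) − s_k) − t_k = 0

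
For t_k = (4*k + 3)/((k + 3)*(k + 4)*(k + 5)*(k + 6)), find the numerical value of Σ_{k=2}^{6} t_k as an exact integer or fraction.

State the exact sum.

Σ = 9/440

Ratio r(k) = (k + 3)*(4*k + 7)/((k + 7)*(4*k + 3)).
Factor: A=k + 3; B=k + 7; C=k + 3/4.
Need (k + 3)·f(k+1) − (k + 6)·f(k) = k + 3/4.
d = 3 from the (1,1,1) case.
Solve for f: f(k) = k*(k**2 + 12*k + 7)/80 (degree 3 ≤ 3).
Then R = B(k−1)f/C = k*(k + 6)*(k**2 + 12*k + 7)/(20*(4*k + 3)), so s_k = R(k)·t_k = k*(k**2 + 12*k + 7)/(20*(k + 3)*(k + 4)*(k + 5)).
Check: Δs_k = (4*k + 3)/(k**4 + 18*k**3 + 119*k**2 + 342*k + 360). ✓
Telescoping: Σ = s_(7) − s_(2) = 49/1320 − (1/60) = 9/440.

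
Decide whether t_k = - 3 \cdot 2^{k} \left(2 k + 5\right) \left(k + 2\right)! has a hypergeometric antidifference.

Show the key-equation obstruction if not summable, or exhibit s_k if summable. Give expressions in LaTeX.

Yes. s_k = - 3 \cdot 2^{k} \left(k + 2\right)!.

Compute t_(k+1)/t_k: get 2*(k + 3)*(2*k + 7)/(2*k + 5).
Factor: A=2*k + 6; B=1; C=k + 5/2.
f must satisfy (2*k + 6)·f(k+1) − (1)·f(k) = k + 5/2.
d = 0 from the (1,0,1) case.
Match coefficients ⇒ f(k) = 1/2.
Get s_k = R·t_k = -3*2**k*factorial(k + 2) with R(k) = B(k−1)f(k)/C(k) = 1/(2*k + 5).
Verify: -3*2**k*(2*k + 5)*factorial(k + 2) matches t_k.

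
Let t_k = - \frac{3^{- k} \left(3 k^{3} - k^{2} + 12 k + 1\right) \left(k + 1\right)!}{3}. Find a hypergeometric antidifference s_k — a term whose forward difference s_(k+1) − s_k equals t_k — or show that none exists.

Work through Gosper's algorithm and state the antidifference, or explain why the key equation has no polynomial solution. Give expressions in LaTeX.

s_k = 3^{- k} \left(- 3 k^{2} + 4 k + 3\right) \left(k + 1\right)!

t_(k+1)/t_k = (k + 2)*(12*k + 3*(k + 1)**3 - (k + 1)**2 + 13)/(3*(3*k**3 - k**2 + 12*k + 1)).
So A=k/3 + 2/3 and B=1, with C=k**3 - k**2/3 + 4*k + 1/3.
Key eq: (k/3 + 2/3)·f(k+1) = (1)·f(k) + (k**3 - k**2/3 + 4*k + 1/3).
Degrees (1,0,3) ⇒ d ≤ 2.
Coefficient equations give f(k) = 3*k**2 - 4*k - 3.
Then R = B(k−1)f/C = 3*(3*k**2 - 4*k - 3)/(3*k**3 - k**2 + 12*k + 1), so s_k = R(k)·t_k = (-3*k**2 + 4*k + 3)*factorial(k + 1)/3**k.
Verify: -(3*k**3 - k**2 + 12*k + 1)*factorial(k + 1)/(3*3**k) matches t_k.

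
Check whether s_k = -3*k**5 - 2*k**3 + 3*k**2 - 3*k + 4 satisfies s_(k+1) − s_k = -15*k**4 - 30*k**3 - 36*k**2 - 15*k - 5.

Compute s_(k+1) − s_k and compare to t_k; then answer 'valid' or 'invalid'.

s_(k+1) = -3*k - 3*(k + 1)**5 - 2*(k + 1)**3 + 3*(k + 1)**2 + 1
s_(k+1) − s_k = -15*k**4 - 30*k**3 - 36*k**2 - 15*k - 5
(s_(k+1) − s_k) − t_k = 0

valid; difference matches t_k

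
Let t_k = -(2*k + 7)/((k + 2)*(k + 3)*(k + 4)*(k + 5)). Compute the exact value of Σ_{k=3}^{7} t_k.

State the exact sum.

Σ = -17/840

Compute t_(k+1)/t_k: get (k + 2)*(2*k + 9)/((k + 6)*(2*k + 7)).
Take A(k)=k + 2, B(k)=k + 6, C(k)=k + 7/2.
f must satisfy (k + 2)·f(k+1) − (k + 5)·f(k) = k + 7/2.
deg f ≤ 3 (via 1,1,1).
A polynomial solution: f(k) = k*(k + 3)*(k + 6)/16.
So s_k = (B(k−1)f/C)·t_k = (k*(k + 3)*(k + 5)*(k + 6)/(8*(2*k + 7)))·t_k = k*(-k - 6)/(8*(k**2 + 6*k + 8)).
s_(k+1) − s_k = (-2*k - 7)/(k**4 + 14*k**3 + 71*k**2 + 154*k + 120) = t_k.
Sum = s_(8) − s_(3); s_(8) = -7/60, s_(3) = -27/280 ⇒ -17/840.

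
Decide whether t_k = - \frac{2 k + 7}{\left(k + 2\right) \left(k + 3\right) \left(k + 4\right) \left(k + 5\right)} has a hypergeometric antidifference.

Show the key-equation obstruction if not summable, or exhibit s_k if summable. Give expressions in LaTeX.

Yes. s_k = \frac{k \left(- k - 6\right)}{8 \left(k^{2} + 6 k + 8\right)}.

r(k) = (k + 2)*(2*k + 9)/((k + 6)*(2*k + 7)) after simplifying.
Factor: A=k + 2; B=k + 6; C=k + 7/2.
Solve (k + 2)·f(k+1) − (k + 5)·f(k) = k + 7/2.
Degrees (1,1,1) ⇒ d ≤ 3.
Match coefficients ⇒ f(k) = k*(k + 3)*(k + 6)/16.
Get s_k = R·t_k = k*(-k - 6)/(8*(k**2 + 6*k + 8)) with R(k) = B(k−1)f(k)/C(k) = k*(k + 3)*(k + 5)*(k + 6)/(8*(2*k + 7)).
Δs = (-2*k - 7)/(k**4 + 14*k**3 + 71*k**2 + 154*k + 120), as required.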